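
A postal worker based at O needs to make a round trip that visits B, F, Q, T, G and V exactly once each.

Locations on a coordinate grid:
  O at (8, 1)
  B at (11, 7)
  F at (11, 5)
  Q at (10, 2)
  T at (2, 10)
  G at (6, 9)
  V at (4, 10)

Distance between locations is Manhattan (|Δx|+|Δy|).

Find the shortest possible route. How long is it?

Minimum total distance: 36.

There are 360 distinct closed tours to check (reversals are equivalent).
O → B → F → Q → T → G → V → O: 9+2+4+16+5+3+13 = 52
O → B → F → Q → T → V → G → O: 9+2+4+16+2+3+10 = 46
O → B → F → Q → G → T → V → O: 9+2+4+11+5+2+13 = 46
O → B → F → Q → G → V → T → O: 9+2+4+11+3+2+15 = 46
O → B → F → Q → V → T → G → O: 9+2+4+14+2+5+10 = 46
O → B → F → Q → V → G → T → O: 9+2+4+14+3+5+15 = 52
O → B → F → T → Q → G → V → O: 9+2+14+16+11+3+13 = 68
O → B → F → T → Q → V → G → O: 9+2+14+16+14+3+10 = 68
… (352 more)
O → Q → F → B → T → V → G → O: 3+4+2+12+2+3+10 = 36  ← best
The minimum is 36.
One optimal route: O → Q → F → B → T → V → G → O (or its reverse).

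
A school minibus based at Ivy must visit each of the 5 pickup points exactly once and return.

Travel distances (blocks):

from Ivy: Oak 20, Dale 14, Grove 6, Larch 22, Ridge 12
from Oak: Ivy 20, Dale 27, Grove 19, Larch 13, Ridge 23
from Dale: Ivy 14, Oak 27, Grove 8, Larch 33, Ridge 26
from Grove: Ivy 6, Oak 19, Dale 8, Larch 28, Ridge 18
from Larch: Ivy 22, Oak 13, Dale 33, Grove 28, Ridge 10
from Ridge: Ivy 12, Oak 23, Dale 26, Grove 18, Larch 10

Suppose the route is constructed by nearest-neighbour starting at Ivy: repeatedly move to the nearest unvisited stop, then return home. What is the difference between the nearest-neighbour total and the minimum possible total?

Ivy: Grove=6, Ridge=12, Dale=14, Oak=20, Larch=22 ⇒ Grove
Grove: Dale=8, Ridge=18, Oak=19, Larch=28 ⇒ Dale
Dale: Ridge=26, Oak=27, Larch=33 ⇒ Ridge
Ridge: Larch=10, Oak=23 ⇒ Larch
Larch: Oak=13 ⇒ Oak
NN route Ivy → Grove → Dale → Ridge → Larch → Oak → Ivy costs 83.
Optimal: Ivy → Dale → Grove → Oak → Larch → Ridge → Ivy costs 76 (by enumerating all 60 distinct tours).
Excess = 83 − 76 = 7.

The nearest-neighbour route is 7 blocks longer than optimal.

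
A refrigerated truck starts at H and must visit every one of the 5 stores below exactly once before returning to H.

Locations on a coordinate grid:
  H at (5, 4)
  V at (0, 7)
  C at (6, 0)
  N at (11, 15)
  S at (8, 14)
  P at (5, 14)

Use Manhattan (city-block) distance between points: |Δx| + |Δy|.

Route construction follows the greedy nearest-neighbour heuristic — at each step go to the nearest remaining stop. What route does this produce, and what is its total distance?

At H the remaining stops are C 5, V 8, P 10, S 13, N 17; go to C.
At C the remaining stops are V 13, P 15, S 16, N 20; go to V.
At V the remaining stops are P 12, S 15, N 19; go to P.
At P the remaining stops are S 3, N 7; go to S.
At S the remaining stops are N 4; go to N.
Return N→H: 17.
Total = 5 + 13 + 12 + 3 + 4 + 17 = 54.

54 along H → C → V → P → S → N → H.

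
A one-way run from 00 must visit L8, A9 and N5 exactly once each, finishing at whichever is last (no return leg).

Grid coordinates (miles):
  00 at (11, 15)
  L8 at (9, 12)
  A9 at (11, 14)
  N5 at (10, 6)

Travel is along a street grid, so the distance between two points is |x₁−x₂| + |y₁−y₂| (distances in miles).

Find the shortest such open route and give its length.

Minimum one-way distance = 12 miles.

There are 3! = 6 possible orderings.
00→L8→A9→N5: 5+4+9 = 18
00→L8→N5→A9: 5+7+9 = 21
00→A9→L8→N5: 1+4+7 = 12
00→A9→N5→L8: 1+9+7 = 17
00→N5→L8→A9: 10+7+4 = 21
00→N5→A9→L8: 10+9+4 = 23
The minimum is 12.
One shortest path: 00 → A9 → L8 → N5.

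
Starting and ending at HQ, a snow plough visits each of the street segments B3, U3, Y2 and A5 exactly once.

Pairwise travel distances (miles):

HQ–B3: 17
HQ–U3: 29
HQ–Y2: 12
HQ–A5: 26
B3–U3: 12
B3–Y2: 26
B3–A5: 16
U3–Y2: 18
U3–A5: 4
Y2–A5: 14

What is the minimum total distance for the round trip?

Minimum total distance: 59 miles.

With 4 stops there are 4!/2 = 12 distinct round trips (a route and its reverse cost the same).
HQ→B3→U3→Y2→A5→HQ: 17+12+18+14+26 = 87
HQ→B3→U3→A5→Y2→HQ: 17+12+4+14+12 = 59
HQ→B3→Y2→U3→A5→HQ: 17+26+18+4+26 = 91
HQ→B3→Y2→A5→U3→HQ: 17+26+14+4+29 = 90
HQ→B3→A5→U3→Y2→HQ: 17+16+4+18+12 = 67
HQ→B3→A5→Y2→U3→HQ: 17+16+14+18+29 = 94
HQ→U3→B3→Y2→A5→HQ: 29+12+26+14+26 = 107
HQ→U3→B3→A5→Y2→HQ: 29+12+16+14+12 = 83
HQ→U3→Y2→B3→A5→HQ: 29+18+26+16+26 = 115
HQ→U3→A5→B3→Y2→HQ: 29+4+16+26+12 = 87
HQ→Y2→B3→U3→A5→HQ: 12+26+12+4+26 = 80
HQ→Y2→U3→B3→A5→HQ: 12+18+12+16+26 = 84
The minimum is 59.
One optimal route: HQ → B3 → U3 → A5 → Y2 → HQ (or its reverse).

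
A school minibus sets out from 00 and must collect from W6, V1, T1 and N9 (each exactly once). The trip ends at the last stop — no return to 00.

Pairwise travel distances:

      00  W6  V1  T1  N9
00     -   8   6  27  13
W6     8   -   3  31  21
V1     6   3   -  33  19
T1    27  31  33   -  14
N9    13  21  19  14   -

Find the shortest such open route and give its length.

There are 4! = 24 possible orderings.
00 - W6 - V1 - T1 - N9: 8+3+33+14 = 58
00 - W6 - V1 - N9 - T1: 8+3+19+14 = 44
00 - W6 - T1 - V1 - N9: 8+31+33+19 = 91
00 - W6 - T1 - N9 - V1: 8+31+14+19 = 72
00 - W6 - N9 - V1 - T1: 8+21+19+33 = 81
00 - W6 - N9 - T1 - V1: 8+21+14+33 = 76
00 - V1 - W6 - T1 - N9: 6+3+31+14 = 54
00 - V1 - W6 - N9 - T1: 6+3+21+14 = 44
00 - V1 - T1 - W6 - N9: 6+33+31+21 = 91
00 - V1 - T1 - N9 - W6: 6+33+14+21 = 74
00 - V1 - N9 - W6 - T1: 6+19+21+31 = 77
00 - V1 - N9 - T1 - W6: 6+19+14+31 = 70
00 - T1 - W6 - V1 - N9: 27+31+3+19 = 80
00 - T1 - W6 - N9 - V1: 27+31+21+19 = 98
… (10 more)
The minimum is 44.
One shortest path: 00 → W6 → V1 → N9 → T1.

Minimum one-way distance = 44.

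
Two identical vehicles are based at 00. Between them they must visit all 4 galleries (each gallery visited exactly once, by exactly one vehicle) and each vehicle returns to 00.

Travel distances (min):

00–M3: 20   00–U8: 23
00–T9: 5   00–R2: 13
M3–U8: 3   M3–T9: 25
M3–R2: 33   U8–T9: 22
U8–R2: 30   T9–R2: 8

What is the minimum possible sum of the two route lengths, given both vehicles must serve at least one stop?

Try each way of splitting the stops between the two vehicles (each non-empty) and, for each split, find the best tour for each vehicle:
  {M3} + {U8, T9, R2}: 40 + 66 = 106
  {U8} + {M3, T9, R2}: 46 + 66 = 112
  {M3, U8} + {T9, R2}: 46 + 26 = 72
  {T9} + {M3, U8, R2}: 10 + 66 = 76
  {M3, T9} + {U8, R2}: 50 + 66 = 116
  {U8, T9} + {M3, R2}: 50 + 66 = 116
  … (7 splits in total)
Best: vehicle 1 00 → M3 → U8 → 00 = 46; vehicle 2 00 → T9 → R2 → 00 = 26; combined 72.

72 min — the smallest possible combined total.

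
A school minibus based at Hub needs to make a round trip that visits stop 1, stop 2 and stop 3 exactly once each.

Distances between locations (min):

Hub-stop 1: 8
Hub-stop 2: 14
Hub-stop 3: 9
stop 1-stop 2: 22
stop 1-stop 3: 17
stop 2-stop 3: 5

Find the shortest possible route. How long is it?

With 3 stops there are 3!/2 = 3 distinct round trips (a route and its reverse cost the same).
Hub - stop 1 - stop 2 - stop 3 - Hub: 8+22+5+9 = 44
Hub - stop 1 - stop 3 - stop 2 - Hub: 8+17+5+14 = 44
Hub - stop 2 - stop 1 - stop 3 - Hub: 14+22+17+9 = 62
The minimum is 44.
One optimal route: Hub → stop 1 → stop 2 → stop 3 → Hub (or its reverse).

Shortest round trip = 44 min.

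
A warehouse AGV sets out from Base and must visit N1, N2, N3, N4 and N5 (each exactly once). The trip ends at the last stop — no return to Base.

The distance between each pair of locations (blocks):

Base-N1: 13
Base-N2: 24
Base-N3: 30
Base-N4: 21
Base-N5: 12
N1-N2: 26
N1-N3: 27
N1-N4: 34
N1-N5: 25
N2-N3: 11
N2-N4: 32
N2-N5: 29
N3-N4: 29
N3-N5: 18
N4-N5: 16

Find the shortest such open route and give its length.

Minimum one-way distance = 84 blocks.

There are 5! = 120 possible orderings.
Base - N1 - N2 - N3 - N4 - N5: 13+26+11+29+16 = 95
Base - N1 - N2 - N3 - N5 - N4: 13+26+11+18+16 = 84
Base - N1 - N2 - N4 - N3 - N5: 13+26+32+29+18 = 118
Base - N1 - N2 - N4 - N5 - N3: 13+26+32+16+18 = 105
Base - N1 - N2 - N5 - N3 - N4: 13+26+29+18+29 = 115
Base - N1 - N2 - N5 - N4 - N3: 13+26+29+16+29 = 113
Base - N1 - N3 - N2 - N4 - N5: 13+27+11+32+16 = 99
Base - N1 - N3 - N2 - N5 - N4: 13+27+11+29+16 = 96
Base - N1 - N3 - N4 - N2 - N5: 13+27+29+32+29 = 130
Base - N1 - N3 - N4 - N5 - N2: 13+27+29+16+29 = 114
Base - N1 - N3 - N5 - N2 - N4: 13+27+18+29+32 = 119
Base - N1 - N3 - N5 - N4 - N2: 13+27+18+16+32 = 106
Base - N1 - N4 - N2 - N3 - N5: 13+34+32+11+18 = 108
Base - N1 - N4 - N2 - N5 - N3: 13+34+32+29+18 = 126
… (106 more)
The minimum is 84.
One shortest path: Base → N1 → N2 → N3 → N5 → N4.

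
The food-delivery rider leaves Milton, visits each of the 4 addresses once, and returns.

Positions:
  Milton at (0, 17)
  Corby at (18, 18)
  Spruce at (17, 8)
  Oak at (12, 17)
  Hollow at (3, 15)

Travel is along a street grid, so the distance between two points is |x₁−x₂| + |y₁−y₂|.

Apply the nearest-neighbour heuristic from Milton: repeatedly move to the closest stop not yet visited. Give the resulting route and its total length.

60 along Milton → Hollow → Oak → Corby → Spruce → Milton.

At Milton the remaining stops are Hollow 5, Oak 12, Corby 19, Spruce 26; go to Hollow.
At Hollow the remaining stops are Oak 11, Corby 18, Spruce 21; go to Oak.
At Oak the remaining stops are Corby 7, Spruce 14; go to Corby.
At Corby the remaining stops are Spruce 11; go to Spruce.
Return Spruce→Milton: 26.
Total = 5 + 11 + 7 + 11 + 26 = 60.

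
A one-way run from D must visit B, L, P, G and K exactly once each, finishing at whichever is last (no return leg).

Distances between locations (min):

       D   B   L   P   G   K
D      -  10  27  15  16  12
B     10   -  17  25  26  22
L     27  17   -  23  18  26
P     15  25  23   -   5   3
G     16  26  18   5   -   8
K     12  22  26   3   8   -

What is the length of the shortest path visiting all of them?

There are 5! = 120 possible orderings.
D → B → L → P → G → K: 10+17+23+5+8 = 63
D → B → L → P → K → G: 10+17+23+3+8 = 61
D → B → L → G → P → K: 10+17+18+5+3 = 53
D → B → L → G → K → P: 10+17+18+8+3 = 56
D → B → L → K → P → G: 10+17+26+3+5 = 61
D → B → L → K → G → P: 10+17+26+8+5 = 66
D → B → P → L → G → K: 10+25+23+18+8 = 84
D → B → P → L → K → G: 10+25+23+26+8 = 92
D → B → P → G → L → K: 10+25+5+18+26 = 84
D → B → P → G → K → L: 10+25+5+8+26 = 74
D → B → P → K → L → G: 10+25+3+26+18 = 82
D → B → P → K → G → L: 10+25+3+8+18 = 64
D → B → G → L → P → K: 10+26+18+23+3 = 80
D → B → G → L → K → P: 10+26+18+26+3 = 83
… (106 more)
The minimum is 53.
One shortest path: D → B → L → G → P → K.

53 min — the minimum one-way total.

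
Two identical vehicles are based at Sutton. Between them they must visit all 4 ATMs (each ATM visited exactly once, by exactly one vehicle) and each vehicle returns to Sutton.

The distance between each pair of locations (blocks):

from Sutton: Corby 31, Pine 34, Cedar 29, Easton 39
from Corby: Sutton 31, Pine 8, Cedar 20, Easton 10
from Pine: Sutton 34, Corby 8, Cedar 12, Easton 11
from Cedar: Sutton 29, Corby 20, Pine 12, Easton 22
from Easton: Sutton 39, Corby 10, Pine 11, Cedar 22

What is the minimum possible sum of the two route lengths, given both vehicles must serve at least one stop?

Check every non-empty split of the stops between the two vehicles; for each half take its own optimal tour:
  {Corby} + {Pine, Cedar, Easton}: 62 + 91 = 153
  {Pine} + {Corby, Cedar, Easton}: 68 + 92 = 160
  {Corby, Pine} + {Cedar, Easton}: 73 + 90 = 163
  {Cedar} + {Corby, Pine, Easton}: 58 + 86 = 144
  {Corby, Cedar} + {Pine, Easton}: 80 + 84 = 164
  {Pine, Cedar} + {Corby, Easton}: 75 + 80 = 155
  … (7 splits in total)
Best: vehicle 1 Sutton → Cedar → Sutton = 58; vehicle 2 Sutton → Corby → Easton → Pine → Sutton = 86; combined 144.

Minimum combined distance: 144 blocks.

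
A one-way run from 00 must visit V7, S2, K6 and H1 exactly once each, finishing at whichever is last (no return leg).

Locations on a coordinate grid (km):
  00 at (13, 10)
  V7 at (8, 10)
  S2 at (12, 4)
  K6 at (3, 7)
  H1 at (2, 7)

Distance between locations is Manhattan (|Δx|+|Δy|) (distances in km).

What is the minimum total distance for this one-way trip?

Minimum one-way distance = 26 km.

There are 4! = 24 possible orderings.
00 - V7 - S2 - K6 - H1: 5+10+12+1 = 28
00 - V7 - S2 - H1 - K6: 5+10+13+1 = 29
00 - V7 - K6 - S2 - H1: 5+8+12+13 = 38
00 - V7 - K6 - H1 - S2: 5+8+1+13 = 27
00 - V7 - H1 - S2 - K6: 5+9+13+12 = 39
00 - V7 - H1 - K6 - S2: 5+9+1+12 = 27
00 - S2 - V7 - K6 - H1: 7+10+8+1 = 26
00 - S2 - V7 - H1 - K6: 7+10+9+1 = 27
00 - S2 - K6 - V7 - H1: 7+12+8+9 = 36
00 - S2 - K6 - H1 - V7: 7+12+1+9 = 29
00 - S2 - H1 - V7 - K6: 7+13+9+8 = 37
00 - S2 - H1 - K6 - V7: 7+13+1+8 = 29
00 - K6 - V7 - S2 - H1: 13+8+10+13 = 44
00 - K6 - V7 - H1 - S2: 13+8+9+13 = 43
… (10 more)
The minimum is 26.
One shortest path: 00 → S2 → V7 → K6 → H1.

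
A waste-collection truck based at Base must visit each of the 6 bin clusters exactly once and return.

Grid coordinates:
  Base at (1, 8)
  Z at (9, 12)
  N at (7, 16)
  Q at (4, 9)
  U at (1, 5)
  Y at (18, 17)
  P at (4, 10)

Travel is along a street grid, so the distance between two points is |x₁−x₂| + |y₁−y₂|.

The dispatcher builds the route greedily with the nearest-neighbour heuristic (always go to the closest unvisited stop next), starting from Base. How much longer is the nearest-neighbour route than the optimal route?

The nearest-neighbour route is 4 longer than optimal.

Base: U=3, Q=4, P=5, Z=12, N=14, Y=26 ⇒ U
U: Q=7, P=8, Z=15, N=17, Y=29 ⇒ Q
Q: P=1, Z=8, N=10, Y=22 ⇒ P
P: Z=7, N=9, Y=21 ⇒ Z
Z: N=6, Y=14 ⇒ N
N: Y=12 ⇒ Y
NN route Base → U → Q → P → Z → N → Y → Base costs 62.
Optimal: Base → Z → Y → N → P → Q → U → Base costs 58 (by enumerating all 360 distinct tours).
Excess = 62 − 58 = 4.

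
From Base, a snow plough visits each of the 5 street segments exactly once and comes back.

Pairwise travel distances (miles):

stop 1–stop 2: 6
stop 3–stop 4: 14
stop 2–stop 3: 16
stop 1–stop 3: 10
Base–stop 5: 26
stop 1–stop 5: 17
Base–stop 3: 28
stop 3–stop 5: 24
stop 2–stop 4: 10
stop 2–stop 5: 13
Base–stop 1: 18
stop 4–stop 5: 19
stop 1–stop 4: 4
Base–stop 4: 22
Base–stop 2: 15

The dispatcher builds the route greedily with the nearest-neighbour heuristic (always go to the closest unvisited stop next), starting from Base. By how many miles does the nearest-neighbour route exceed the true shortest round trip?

From Base: stop 2=15, stop 1=18, stop 4=22, stop 5=26, stop 3=28 → choose stop 2 (15).
From stop 2: stop 1=6, stop 4=10, stop 5=13, stop 3=16 → choose stop 1 (6).
From stop 1: stop 4=4, stop 3=10, stop 5=17 → choose stop 4 (4).
From stop 4: stop 3=14, stop 5=19 → choose stop 3 (14).
From stop 3: stop 5=24 → choose stop 5 (24).
NN route Base → stop 2 → stop 1 → stop 4 → stop 3 → stop 5 → Base costs 89.
Optimal: Base → stop 1 → stop 4 → stop 3 → stop 5 → stop 2 → Base costs 88 (by enumerating all 60 distinct tours).
Excess = 89 − 88 = 1.

1 miles longer than the optimal tour.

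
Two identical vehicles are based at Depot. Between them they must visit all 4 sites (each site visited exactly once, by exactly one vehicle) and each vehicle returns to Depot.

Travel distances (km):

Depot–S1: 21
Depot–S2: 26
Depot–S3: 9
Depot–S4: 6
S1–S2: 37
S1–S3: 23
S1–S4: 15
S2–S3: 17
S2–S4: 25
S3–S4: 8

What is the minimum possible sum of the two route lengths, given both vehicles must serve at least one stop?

There are 2^3 − 1 = 7 ways to divide the 4 stops into two non-empty groups. For each, the best each vehicle can do is its own shortest tour through its group:
  {S1} + {S2, S3, S4}: 42 + 57 = 99
  {S2} + {S1, S3, S4}: 52 + 53 = 105
  {S1, S2} + {S3, S4}: 84 + 23 = 107
  {S3} + {S1, S2, S4}: 18 + 84 = 102
  {S1, S3} + {S2, S4}: 53 + 57 = 110
  {S2, S3} + {S1, S4}: 52 + 42 = 94
  … (7 splits in total)
Best: vehicle 1 Depot → S2 → S3 → Depot = 52; vehicle 2 Depot → S1 → S4 → Depot = 42; combined 94.

94 km — the smallest possible combined total.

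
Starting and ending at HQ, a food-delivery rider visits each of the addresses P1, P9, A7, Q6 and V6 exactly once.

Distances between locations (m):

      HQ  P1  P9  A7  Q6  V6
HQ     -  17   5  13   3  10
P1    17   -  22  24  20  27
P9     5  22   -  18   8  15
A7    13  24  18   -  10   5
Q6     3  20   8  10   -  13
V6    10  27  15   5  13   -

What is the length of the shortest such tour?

Shortest round trip = 72 m.

There are 60 distinct closed tours to check (reversals are equivalent).
HQ → P1 → P9 → A7 → Q6 → V6 → HQ: 17+22+18+10+13+10 = 90
HQ → P1 → P9 → A7 → V6 → Q6 → HQ: 17+22+18+5+13+3 = 78
HQ → P1 → P9 → Q6 → A7 → V6 → HQ: 17+22+8+10+5+10 = 72
HQ → P1 → P9 → Q6 → V6 → A7 → HQ: 17+22+8+13+5+13 = 78
HQ → P1 → P9 → V6 → A7 → Q6 → HQ: 17+22+15+5+10+3 = 72
HQ → P1 → P9 → V6 → Q6 → A7 → HQ: 17+22+15+13+10+13 = 90
HQ → P1 → A7 → P9 → Q6 → V6 → HQ: 17+24+18+8+13+10 = 90
HQ → P1 → A7 → P9 → V6 → Q6 → HQ: 17+24+18+15+13+3 = 90
HQ → P1 → A7 → Q6 → P9 → V6 → HQ: 17+24+10+8+15+10 = 84
HQ → P1 → A7 → Q6 → V6 → P9 → HQ: 17+24+10+13+15+5 = 84
HQ → P1 → A7 → V6 → P9 → Q6 → HQ: 17+24+5+15+8+3 = 72
HQ → P1 → A7 → V6 → Q6 → P9 → HQ: 17+24+5+13+8+5 = 72
HQ → P1 → Q6 → P9 → A7 → V6 → HQ: 17+20+8+18+5+10 = 78
HQ → P1 → Q6 → P9 → V6 → A7 → HQ: 17+20+8+15+5+13 = 78
… (46 more)
The minimum is 72.
One optimal route: HQ → P1 → P9 → Q6 → A7 → V6 → HQ (or its reverse).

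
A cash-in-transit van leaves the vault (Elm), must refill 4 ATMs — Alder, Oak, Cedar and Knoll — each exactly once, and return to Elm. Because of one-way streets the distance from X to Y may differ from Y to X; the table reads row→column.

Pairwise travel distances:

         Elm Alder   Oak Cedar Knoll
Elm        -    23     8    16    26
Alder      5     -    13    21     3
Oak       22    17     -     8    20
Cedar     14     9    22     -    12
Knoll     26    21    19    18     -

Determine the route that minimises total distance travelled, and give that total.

Shortest round trip = 54.

Elm→Alder→Oak→Cedar→Knoll→Elm: 23+13+8+12+26 = 82
Elm→Alder→Oak→Knoll→Cedar→Elm: 23+13+20+18+14 = 88
Elm→Alder→Cedar→Oak→Knoll→Elm: 23+21+22+20+26 = 112
Elm→Alder→Cedar→Knoll→Oak→Elm: 23+21+12+19+22 = 97
Elm→Alder→Knoll→Oak→Cedar→Elm: 23+3+19+8+14 = 67
Elm→Alder→Knoll→Cedar→Oak→Elm: 23+3+18+22+22 = 88
Elm→Oak→Alder→Cedar→Knoll→Elm: 8+17+21+12+26 = 84
Elm→Oak→Alder→Knoll→Cedar→Elm: 8+17+3+18+14 = 60
Elm→Oak→Cedar→Alder→Knoll→Elm: 8+8+9+3+26 = 54
Elm→Oak→Cedar→Knoll→Alder→Elm: 8+8+12+21+5 = 54
Elm→Oak→Knoll→Alder→Cedar→Elm: 8+20+21+21+14 = 84
Elm→Oak→Knoll→Cedar→Alder→Elm: 8+20+18+9+5 = 60
Elm→Cedar→Alder→Oak→Knoll→Elm: 16+9+13+20+26 = 84
Elm→Cedar→Alder→Knoll→Oak→Elm: 16+9+3+19+22 = 69
… (10 more)
The minimum is 54.
One optimal route: Elm → Oak → Cedar → Alder → Knoll → Elm.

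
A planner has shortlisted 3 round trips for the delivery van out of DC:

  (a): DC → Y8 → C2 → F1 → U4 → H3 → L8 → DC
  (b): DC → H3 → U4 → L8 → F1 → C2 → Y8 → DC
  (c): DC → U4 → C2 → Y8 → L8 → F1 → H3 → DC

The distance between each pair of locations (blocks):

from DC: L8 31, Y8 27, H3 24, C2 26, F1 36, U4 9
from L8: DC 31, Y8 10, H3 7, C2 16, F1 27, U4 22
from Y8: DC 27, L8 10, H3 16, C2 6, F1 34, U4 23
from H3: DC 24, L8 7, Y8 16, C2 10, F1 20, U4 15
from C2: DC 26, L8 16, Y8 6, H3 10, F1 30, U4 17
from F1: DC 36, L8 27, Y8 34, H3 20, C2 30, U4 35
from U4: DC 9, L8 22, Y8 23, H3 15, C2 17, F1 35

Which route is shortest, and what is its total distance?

113 blocks — (c) is the shortest.

(a): 27 + 6 + 30 + 35 + 15 + 7 + 31 = 151
(b): 24 + 15 + 22 + 27 + 30 + 6 + 27 = 151
(c): 9 + 17 + 6 + 10 + 27 + 20 + 24 = 113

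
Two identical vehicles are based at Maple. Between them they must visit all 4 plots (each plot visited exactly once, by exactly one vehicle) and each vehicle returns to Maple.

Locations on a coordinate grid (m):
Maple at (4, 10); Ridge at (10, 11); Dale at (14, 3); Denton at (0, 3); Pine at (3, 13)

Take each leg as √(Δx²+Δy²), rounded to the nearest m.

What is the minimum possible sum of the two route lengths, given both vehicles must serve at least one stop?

Check every non-empty split of the stops between the two vehicles; for each half take its own optimal tour:
  {Ridge} + {Dale, Denton, Pine}: 12 + 39 = 51
  {Dale} + {Ridge, Denton, Pine}: 24 + 31 = 55
  {Ridge, Dale} + {Denton, Pine}: 27 + 21 = 48
  {Denton} + {Ridge, Dale, Pine}: 16 + 31 = 47
  {Ridge, Denton} + {Dale, Pine}: 27 + 30 = 57
  {Dale, Denton} + {Ridge, Pine}: 34 + 16 = 50
  … (7 splits in total)
  {Ridge, Dale, Denton} + {Pine}: 37 + 6 = 43  ← best
Best: vehicle 1 Maple → Ridge → Dale → Denton → Maple = 37; vehicle 2 Maple → Pine → Maple = 6; combined 43.

Minimum combined distance: 43 m.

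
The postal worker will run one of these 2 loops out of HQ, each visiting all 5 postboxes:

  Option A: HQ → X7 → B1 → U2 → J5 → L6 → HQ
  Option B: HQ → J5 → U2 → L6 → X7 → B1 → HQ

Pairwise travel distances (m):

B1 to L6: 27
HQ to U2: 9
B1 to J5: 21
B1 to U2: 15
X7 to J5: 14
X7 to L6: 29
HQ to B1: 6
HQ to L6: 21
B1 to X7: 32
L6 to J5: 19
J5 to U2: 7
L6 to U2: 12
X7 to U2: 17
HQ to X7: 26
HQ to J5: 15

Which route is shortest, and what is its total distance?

Shortest is Option B, total 101 m.

Option A: 26 + 32 + 15 + 7 + 19 + 21 = 120
Option B: 15 + 7 + 12 + 29 + 32 + 6 = 101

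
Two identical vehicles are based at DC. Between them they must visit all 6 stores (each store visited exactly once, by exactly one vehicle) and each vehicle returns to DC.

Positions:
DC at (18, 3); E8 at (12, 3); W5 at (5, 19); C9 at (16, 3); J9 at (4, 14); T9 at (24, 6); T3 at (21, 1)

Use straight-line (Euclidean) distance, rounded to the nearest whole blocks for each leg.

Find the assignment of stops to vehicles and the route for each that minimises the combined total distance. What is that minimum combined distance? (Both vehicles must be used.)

Try each way of splitting the stops between the two vehicles (each non-empty) and, for each split, find the best tour for each vehicle:
  {E8} + {W5, C9, J9, T9, T3}: 12 + 56 = 68
  {W5} + {E8, C9, J9, T9, T3}: 42 + 52 = 94
  {E8, W5} + {C9, J9, T9, T3}: 44 + 50 = 94
  {C9} + {E8, W5, J9, T9, T3}: 4 + 58 = 62
  {E8, C9} + {W5, J9, T9, T3}: 12 + 56 = 68
  {W5, C9} + {E8, J9, T9, T3}: 42 + 52 = 94
  … (31 splits in total)
Best: vehicle 1 DC → C9 → DC = 4; vehicle 2 DC → E8 → J9 → W5 → T9 → T3 → DC = 58; combined 62.

62 blocks — the smallest possible combined total.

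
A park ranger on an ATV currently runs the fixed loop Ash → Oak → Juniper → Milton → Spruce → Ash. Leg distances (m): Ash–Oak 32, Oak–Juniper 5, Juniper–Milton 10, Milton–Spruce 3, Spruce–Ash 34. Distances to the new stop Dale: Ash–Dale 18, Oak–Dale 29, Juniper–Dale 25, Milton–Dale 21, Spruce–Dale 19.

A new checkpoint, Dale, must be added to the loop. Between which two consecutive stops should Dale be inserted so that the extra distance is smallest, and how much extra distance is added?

Insertion cost between consecutive stops i–j is d(i,Dale) + d(Dale,j) − d(i,j):
  between Ash and Oak: 18 + 29 − 32 = 15
  between Oak and Juniper: 29 + 25 − 5 = 49
  between Juniper and Milton: 25 + 21 − 10 = 36
  between Milton and Spruce: 21 + 19 − 3 = 37
  between Spruce and Ash: 19 + 18 − 34 = 3
Cheapest insertion is between Spruce and Ash, adding 3.
New total = 84 + 3 = 87.

Minimum extra distance: 3 m, inserting Dale between Spruce and Ash.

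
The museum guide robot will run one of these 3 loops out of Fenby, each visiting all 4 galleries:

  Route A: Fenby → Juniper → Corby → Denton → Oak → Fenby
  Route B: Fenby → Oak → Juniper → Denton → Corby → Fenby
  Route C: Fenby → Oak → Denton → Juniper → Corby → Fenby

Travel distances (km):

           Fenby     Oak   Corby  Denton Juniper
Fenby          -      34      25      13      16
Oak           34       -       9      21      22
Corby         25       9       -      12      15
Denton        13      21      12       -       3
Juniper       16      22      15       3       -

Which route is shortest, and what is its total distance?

Route A: 16 + 15 + 12 + 21 + 34 = 98
Route B: 34 + 22 + 3 + 12 + 25 = 96
Route C: 34 + 21 + 3 + 15 + 25 = 98

96 km — Route B is the shortest.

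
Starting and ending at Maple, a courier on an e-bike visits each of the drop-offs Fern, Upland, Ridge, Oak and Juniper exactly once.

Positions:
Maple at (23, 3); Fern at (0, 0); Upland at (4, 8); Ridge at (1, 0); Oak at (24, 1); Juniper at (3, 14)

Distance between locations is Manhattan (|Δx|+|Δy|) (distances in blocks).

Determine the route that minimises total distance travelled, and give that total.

Maple→Fern→Upland→Ridge→Oak→Juniper→Maple: 26+12+11+24+34+31 = 138
Maple→Fern→Upland→Ridge→Juniper→Oak→Maple: 26+12+11+16+34+3 = 102
Maple→Fern→Upland→Oak→Ridge→Juniper→Maple: 26+12+27+24+16+31 = 136
Maple→Fern→Upland→Oak→Juniper→Ridge→Maple: 26+12+27+34+16+25 = 140
Maple→Fern→Upland→Juniper→Ridge→Oak→Maple: 26+12+7+16+24+3 = 88
Maple→Fern→Upland→Juniper→Oak→Ridge→Maple: 26+12+7+34+24+25 = 128
Maple→Fern→Ridge→Upland→Oak→Juniper→Maple: 26+1+11+27+34+31 = 130
Maple→Fern→Ridge→Upland→Juniper→Oak→Maple: 26+1+11+7+34+3 = 82
Maple→Fern→Ridge→Oak→Upland→Juniper→Maple: 26+1+24+27+7+31 = 116
Maple→Fern→Ridge→Oak→Juniper→Upland→Maple: 26+1+24+34+7+24 = 116
Maple→Fern→Ridge→Juniper→Upland→Oak→Maple: 26+1+16+7+27+3 = 80
Maple→Fern→Ridge→Juniper→Oak→Upland→Maple: 26+1+16+34+27+24 = 128
Maple→Fern→Oak→Upland→Ridge→Juniper→Maple: 26+25+27+11+16+31 = 136
Maple→Fern→Oak→Upland→Juniper→Ridge→Maple: 26+25+27+7+16+25 = 126
… (46 more)
Maple→Upland→Juniper→Fern→Ridge→Oak→Maple: 24+7+17+1+24+3 = 76  ← best
The minimum is 76.
One optimal route: Maple → Upland → Juniper → Fern → Ridge → Oak → Maple (or its reverse).

Shortest round trip = 76 blocks.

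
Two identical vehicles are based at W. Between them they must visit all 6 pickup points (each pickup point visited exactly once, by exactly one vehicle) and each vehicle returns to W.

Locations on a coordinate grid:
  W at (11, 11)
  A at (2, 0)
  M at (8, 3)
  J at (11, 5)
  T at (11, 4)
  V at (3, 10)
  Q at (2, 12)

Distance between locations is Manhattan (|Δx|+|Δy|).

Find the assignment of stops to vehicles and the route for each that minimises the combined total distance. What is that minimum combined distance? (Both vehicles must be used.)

There are 2^5 − 1 = 31 ways to divide the 6 stops into two non-empty groups. For each, the best each vehicle can do is its own shortest tour through its group:
  {A} + {M, J, T, V, Q}: 40 + 36 = 76
  {M} + {A, J, T, V, Q}: 22 + 44 = 66
  {A, M} + {J, T, V, Q}: 40 + 34 = 74
  {J} + {A, M, T, V, Q}: 12 + 44 = 56
  {A, J} + {M, T, V, Q}: 40 + 36 = 76
  {M, J} + {A, T, V, Q}: 22 + 44 = 66
  … (31 splits in total)
Best: vehicle 1 W → J → W = 12; vehicle 2 W → T → M → A → V → Q → W = 44; combined 56.

56 — the smallest possible combined total.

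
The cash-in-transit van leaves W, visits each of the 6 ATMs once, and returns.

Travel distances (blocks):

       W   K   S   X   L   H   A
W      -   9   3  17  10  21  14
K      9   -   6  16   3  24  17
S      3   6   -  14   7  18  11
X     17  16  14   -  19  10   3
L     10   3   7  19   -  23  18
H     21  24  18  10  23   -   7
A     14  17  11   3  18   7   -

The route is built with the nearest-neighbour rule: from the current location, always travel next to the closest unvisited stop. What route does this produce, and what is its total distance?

At W the remaining stops are S 3, K 9, L 10, A 14, X 17, H 21; go to S.
At S the remaining stops are K 6, L 7, A 11, X 14, H 18; go to K.
At K the remaining stops are L 3, X 16, A 17, H 24; go to L.
At L the remaining stops are A 18, X 19, H 23; go to A.
At A the remaining stops are X 3, H 7; go to X.
At X the remaining stops are H 10; go to H.
Return H→W: 21.
Total = 3 + 6 + 3 + 18 + 3 + 10 + 21 = 64.

64 blocks along W → S → K → L → A → X → H → W.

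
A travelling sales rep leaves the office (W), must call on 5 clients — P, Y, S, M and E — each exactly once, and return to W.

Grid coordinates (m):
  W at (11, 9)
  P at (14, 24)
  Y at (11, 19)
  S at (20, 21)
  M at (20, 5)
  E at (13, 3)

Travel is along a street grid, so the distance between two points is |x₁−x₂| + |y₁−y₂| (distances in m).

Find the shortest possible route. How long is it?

With 5 stops there are 5!/2 = 60 distinct round trips (a route and its reverse cost the same).
W - P - Y - S - M - E - W: 18+8+11+16+9+8 = 70
W - P - Y - S - E - M - W: 18+8+11+25+9+13 = 84
W - P - Y - M - S - E - W: 18+8+23+16+25+8 = 98
W - P - Y - M - E - S - W: 18+8+23+9+25+21 = 104
W - P - Y - E - S - M - W: 18+8+18+25+16+13 = 98
W - P - Y - E - M - S - W: 18+8+18+9+16+21 = 90
W - P - S - Y - M - E - W: 18+9+11+23+9+8 = 78
W - P - S - Y - E - M - W: 18+9+11+18+9+13 = 78
W - P - S - M - Y - E - W: 18+9+16+23+18+8 = 92
W - P - S - M - E - Y - W: 18+9+16+9+18+10 = 80
W - P - S - E - Y - M - W: 18+9+25+18+23+13 = 106
W - P - S - E - M - Y - W: 18+9+25+9+23+10 = 94
W - P - M - Y - S - E - W: 18+25+23+11+25+8 = 110
W - P - M - Y - E - S - W: 18+25+23+18+25+21 = 130
… (46 more)
W - Y - P - S - M - E - W: 10+8+9+16+9+8 = 60  ← best
The minimum is 60.
One optimal route: W → Y → P → S → M → E → W (or its reverse).

60 m — the shortest possible round trip.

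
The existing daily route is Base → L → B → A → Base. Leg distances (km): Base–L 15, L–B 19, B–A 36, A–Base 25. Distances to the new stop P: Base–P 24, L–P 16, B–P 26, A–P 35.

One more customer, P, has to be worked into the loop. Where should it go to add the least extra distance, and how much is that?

Adding 23 km by placing P on the L–B leg.

Insertion cost between consecutive stops i–j is d(i,P) + d(P,j) − d(i,j):
  between Base and L: 24 + 16 − 15 = 25
  between L and B: 16 + 26 − 19 = 23
  between B and A: 26 + 35 − 36 = 25
  between A and Base: 35 + 24 − 25 = 34
Cheapest insertion is between L and B, adding 23.
New total = 95 + 23 = 118.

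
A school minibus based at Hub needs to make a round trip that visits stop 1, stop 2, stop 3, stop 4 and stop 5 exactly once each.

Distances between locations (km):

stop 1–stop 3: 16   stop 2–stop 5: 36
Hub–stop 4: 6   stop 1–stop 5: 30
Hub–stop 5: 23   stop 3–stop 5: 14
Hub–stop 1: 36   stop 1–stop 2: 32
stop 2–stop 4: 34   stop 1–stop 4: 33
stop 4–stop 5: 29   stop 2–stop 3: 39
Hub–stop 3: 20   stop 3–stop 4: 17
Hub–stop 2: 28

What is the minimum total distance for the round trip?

Shortest round trip = 125 km.

There are 60 distinct closed tours to check (reversals are equivalent).
Hub-stop 1-stop 2-stop 3-stop 4-stop 5-Hub: 36+32+39+17+29+23 = 176
Hub-stop 1-stop 2-stop 3-stop 5-stop 4-Hub: 36+32+39+14+29+6 = 156
Hub-stop 1-stop 2-stop 4-stop 3-stop 5-Hub: 36+32+34+17+14+23 = 156
Hub-stop 1-stop 2-stop 4-stop 5-stop 3-Hub: 36+32+34+29+14+20 = 165
Hub-stop 1-stop 2-stop 5-stop 3-stop 4-Hub: 36+32+36+14+17+6 = 141
Hub-stop 1-stop 2-stop 5-stop 4-stop 3-Hub: 36+32+36+29+17+20 = 170
Hub-stop 1-stop 3-stop 2-stop 4-stop 5-Hub: 36+16+39+34+29+23 = 177
Hub-stop 1-stop 3-stop 2-stop 5-stop 4-Hub: 36+16+39+36+29+6 = 162
Hub-stop 1-stop 3-stop 4-stop 2-stop 5-Hub: 36+16+17+34+36+23 = 162
Hub-stop 1-stop 3-stop 4-stop 5-stop 2-Hub: 36+16+17+29+36+28 = 162
Hub-stop 1-stop 3-stop 5-stop 2-stop 4-Hub: 36+16+14+36+34+6 = 142
Hub-stop 1-stop 3-stop 5-stop 4-stop 2-Hub: 36+16+14+29+34+28 = 157
Hub-stop 1-stop 4-stop 2-stop 3-stop 5-Hub: 36+33+34+39+14+23 = 179
Hub-stop 1-stop 4-stop 2-stop 5-stop 3-Hub: 36+33+34+36+14+20 = 173
… (46 more)
Hub-stop 2-stop 1-stop 3-stop 5-stop 4-Hub: 28+32+16+14+29+6 = 125  ← best
The minimum is 125.
One optimal route: Hub → stop 2 → stop 1 → stop 3 → stop 5 → stop 4 → Hub (or its reverse).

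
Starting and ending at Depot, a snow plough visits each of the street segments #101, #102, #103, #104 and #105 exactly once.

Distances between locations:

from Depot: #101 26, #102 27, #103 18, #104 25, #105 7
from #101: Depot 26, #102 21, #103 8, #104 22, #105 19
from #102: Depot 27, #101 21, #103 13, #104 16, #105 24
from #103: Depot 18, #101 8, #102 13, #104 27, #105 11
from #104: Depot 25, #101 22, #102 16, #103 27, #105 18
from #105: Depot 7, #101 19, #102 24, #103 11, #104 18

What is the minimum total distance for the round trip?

Depot - #101 - #102 - #103 - #104 - #105 - Depot: 26+21+13+27+18+7 = 112
Depot - #101 - #102 - #103 - #105 - #104 - Depot: 26+21+13+11+18+25 = 114
Depot - #101 - #102 - #104 - #103 - #105 - Depot: 26+21+16+27+11+7 = 108
Depot - #101 - #102 - #104 - #105 - #103 - Depot: 26+21+16+18+11+18 = 110
Depot - #101 - #102 - #105 - #103 - #104 - Depot: 26+21+24+11+27+25 = 134
Depot - #101 - #102 - #105 - #104 - #103 - Depot: 26+21+24+18+27+18 = 134
Depot - #101 - #103 - #102 - #104 - #105 - Depot: 26+8+13+16+18+7 = 88
Depot - #101 - #103 - #102 - #105 - #104 - Depot: 26+8+13+24+18+25 = 114
Depot - #101 - #103 - #104 - #102 - #105 - Depot: 26+8+27+16+24+7 = 108
Depot - #101 - #103 - #104 - #105 - #102 - Depot: 26+8+27+18+24+27 = 130
Depot - #101 - #103 - #105 - #102 - #104 - Depot: 26+8+11+24+16+25 = 110
Depot - #101 - #103 - #105 - #104 - #102 - Depot: 26+8+11+18+16+27 = 106
Depot - #101 - #104 - #102 - #103 - #105 - Depot: 26+22+16+13+11+7 = 95
Depot - #101 - #104 - #102 - #105 - #103 - Depot: 26+22+16+24+11+18 = 117
… (46 more)
The minimum is 88.
One optimal route: Depot → #101 → #103 → #102 → #104 → #105 → Depot (or its reverse).

88 — the shortest possible round trip.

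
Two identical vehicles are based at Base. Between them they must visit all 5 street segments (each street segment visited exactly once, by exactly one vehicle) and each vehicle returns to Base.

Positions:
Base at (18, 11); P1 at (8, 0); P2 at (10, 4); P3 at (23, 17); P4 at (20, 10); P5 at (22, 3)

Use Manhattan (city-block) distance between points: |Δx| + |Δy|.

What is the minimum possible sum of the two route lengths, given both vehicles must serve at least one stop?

There are 2^4 − 1 = 15 ways to divide the 5 stops into two non-empty groups. For each, the best each vehicle can do is its own shortest tour through its group:
  {P1} + {P2, P3, P4, P5}: 42 + 56 = 98
  {P2} + {P1, P3, P4, P5}: 30 + 66 = 96
  {P1, P2} + {P3, P4, P5}: 42 + 38 = 80
  {P3} + {P1, P2, P4, P5}: 22 + 50 = 72
  {P1, P3} + {P2, P4, P5}: 64 + 40 = 104
  {P2, P3} + {P1, P4, P5}: 52 + 50 = 102
  … (15 splits in total)
  {P4} + {P1, P2, P3, P5}: 6 + 64 = 70  ← best
Best: vehicle 1 Base → P4 → Base = 6; vehicle 2 Base → P2 → P1 → P5 → P3 → Base = 64; combined 70.

70 — the smallest possible combined total.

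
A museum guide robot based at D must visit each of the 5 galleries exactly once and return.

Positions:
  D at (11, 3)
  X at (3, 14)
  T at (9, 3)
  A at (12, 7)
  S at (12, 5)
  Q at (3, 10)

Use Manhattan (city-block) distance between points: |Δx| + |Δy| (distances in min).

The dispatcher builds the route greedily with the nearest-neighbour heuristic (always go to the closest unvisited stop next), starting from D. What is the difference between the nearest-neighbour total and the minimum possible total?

D: T=2, S=3, A=5, Q=15, X=19 ⇒ T
T: S=5, A=7, Q=13, X=17 ⇒ S
S: A=2, Q=14, X=18 ⇒ A
A: Q=12, X=16 ⇒ Q
Q: X=4 ⇒ X
NN route D → T → S → A → Q → X → D costs 44.
Optimal: D → T → X → Q → A → S → D costs 40 (by enumerating all 60 distinct tours).
Excess = 44 − 40 = 4.

The nearest-neighbour route is 4 min longer than optimal.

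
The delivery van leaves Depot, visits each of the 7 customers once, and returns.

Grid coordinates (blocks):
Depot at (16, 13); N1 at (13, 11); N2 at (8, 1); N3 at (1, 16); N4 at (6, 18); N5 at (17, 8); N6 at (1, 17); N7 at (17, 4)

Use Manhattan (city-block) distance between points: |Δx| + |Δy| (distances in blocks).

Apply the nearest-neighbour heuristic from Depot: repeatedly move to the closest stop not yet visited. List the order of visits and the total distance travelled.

Depot → [N1:5 / N5:6 / N7:10 / N4:15 / N3:18 / N6:19 / N2:20] → N1 (5)
N1 → [N5:7 / N7:11 / N4:14 / N2:15 / N3:17 / N6:18] → N5 (7)
N5 → [N7:4 / N2:16 / N4:21 / N3:24 / N6:25] → N7 (4)
N7 → [N2:12 / N4:25 / N3:28 / N6:29] → N2 (12)
N2 → [N4:19 / N3:22 / N6:23] → N4 (19)
N4 → [N6:6 / N3:7] → N6 (6)
N6 → [N3:1] → N3 (1)
Return N3→Depot: 18.
Total = 5 + 7 + 4 + 12 + 19 + 6 + 1 + 18 = 72.

Total distance 72 blocks via the nearest-neighbour route Depot → N1 → N5 → N7 → N2 → N4 → N6 → N3 → Depot.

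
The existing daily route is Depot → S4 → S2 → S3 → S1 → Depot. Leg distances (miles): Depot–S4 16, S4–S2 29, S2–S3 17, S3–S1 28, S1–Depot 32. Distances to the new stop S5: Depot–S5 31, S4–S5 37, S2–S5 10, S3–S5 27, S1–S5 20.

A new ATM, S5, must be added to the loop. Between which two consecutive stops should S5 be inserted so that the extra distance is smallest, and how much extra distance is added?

Insertion cost between consecutive stops i–j is d(i,S5) + d(S5,j) − d(i,j):
  between Depot and S4: 31 + 37 − 16 = 52
  between S4 and S2: 37 + 10 − 29 = 18
  between S2 and S3: 10 + 27 − 17 = 20
  between S3 and S1: 27 + 20 − 28 = 19
  between S1 and Depot: 20 + 31 − 32 = 19
Cheapest insertion is between S4 and S2, adding 18.
New total = 122 + 18 = 140.

Minimum extra distance: 18 miles, inserting S5 between S4 and S2.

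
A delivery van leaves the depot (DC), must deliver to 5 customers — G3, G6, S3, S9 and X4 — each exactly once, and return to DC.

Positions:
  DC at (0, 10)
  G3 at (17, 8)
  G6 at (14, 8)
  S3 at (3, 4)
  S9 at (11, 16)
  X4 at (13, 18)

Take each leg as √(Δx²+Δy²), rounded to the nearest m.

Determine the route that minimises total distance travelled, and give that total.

Shortest round trip = 49 m.

With 5 stops there are 5!/2 = 60 distinct round trips (a route and its reverse cost the same).
DC-G3-G6-S3-S9-X4-DC: 17+3+12+14+3+15 = 64
DC-G3-G6-S3-X4-S9-DC: 17+3+12+17+3+13 = 65
DC-G3-G6-S9-S3-X4-DC: 17+3+9+14+17+15 = 75
DC-G3-G6-S9-X4-S3-DC: 17+3+9+3+17+7 = 56
DC-G3-G6-X4-S3-S9-DC: 17+3+10+17+14+13 = 74
DC-G3-G6-X4-S9-S3-DC: 17+3+10+3+14+7 = 54
DC-G3-S3-G6-S9-X4-DC: 17+15+12+9+3+15 = 71
DC-G3-S3-G6-X4-S9-DC: 17+15+12+10+3+13 = 70
DC-G3-S3-S9-G6-X4-DC: 17+15+14+9+10+15 = 80
DC-G3-S3-S9-X4-G6-DC: 17+15+14+3+10+14 = 73
DC-G3-S3-X4-G6-S9-DC: 17+15+17+10+9+13 = 81
DC-G3-S3-X4-S9-G6-DC: 17+15+17+3+9+14 = 75
DC-G3-S9-G6-S3-X4-DC: 17+10+9+12+17+15 = 80
DC-G3-S9-G6-X4-S3-DC: 17+10+9+10+17+7 = 70
… (46 more)
DC-S3-G6-G3-X4-S9-DC: 7+12+3+11+3+13 = 49  ← best
The minimum is 49.
One optimal route: DC → S3 → G6 → G3 → X4 → S9 → DC (or its reverse).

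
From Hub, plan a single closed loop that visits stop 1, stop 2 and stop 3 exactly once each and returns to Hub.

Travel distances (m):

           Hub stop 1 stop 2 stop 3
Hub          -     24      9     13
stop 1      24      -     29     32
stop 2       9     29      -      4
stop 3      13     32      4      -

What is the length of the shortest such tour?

Minimum total distance: 69 m.

Hub → stop 1 → stop 2 → stop 3 → Hub: 24+29+4+13 = 70
Hub → stop 1 → stop 3 → stop 2 → Hub: 24+32+4+9 = 69
Hub → stop 2 → stop 1 → stop 3 → Hub: 9+29+32+13 = 83
The minimum is 69.
One optimal route: Hub → stop 1 → stop 3 → stop 2 → Hub (or its reverse).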